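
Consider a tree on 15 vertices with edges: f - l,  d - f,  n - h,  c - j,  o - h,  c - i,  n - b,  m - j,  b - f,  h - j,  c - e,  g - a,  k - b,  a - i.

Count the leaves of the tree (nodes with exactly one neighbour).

Degree-1 nodes: d, e, g, k, l, m, o — 7 of them.

7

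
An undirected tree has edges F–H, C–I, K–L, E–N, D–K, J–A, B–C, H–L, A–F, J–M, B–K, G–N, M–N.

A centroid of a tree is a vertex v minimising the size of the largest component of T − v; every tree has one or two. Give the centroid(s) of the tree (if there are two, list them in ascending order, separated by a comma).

F, H

Delete F: the remaining components have sizes 7, 6. Max 7 ≤ 7, so F is a centroid.
H is adjacent to F and is also a centroid (the largest component after removing it is likewise 7).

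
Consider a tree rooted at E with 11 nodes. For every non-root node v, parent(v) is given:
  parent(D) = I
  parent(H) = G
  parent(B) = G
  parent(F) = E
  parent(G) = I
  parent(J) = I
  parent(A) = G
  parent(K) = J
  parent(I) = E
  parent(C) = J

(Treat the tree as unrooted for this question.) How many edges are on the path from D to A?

3

The path is D - I - G - A, which has 3 edges.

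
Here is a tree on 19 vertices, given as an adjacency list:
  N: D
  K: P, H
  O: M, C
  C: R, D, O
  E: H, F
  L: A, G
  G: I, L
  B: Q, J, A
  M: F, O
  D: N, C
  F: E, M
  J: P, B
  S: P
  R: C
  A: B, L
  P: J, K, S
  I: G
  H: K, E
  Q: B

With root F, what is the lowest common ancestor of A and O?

F

A's ancestor chain is A, B, J, P, K, H, E, F and O's is O, M, F; they first meet at F.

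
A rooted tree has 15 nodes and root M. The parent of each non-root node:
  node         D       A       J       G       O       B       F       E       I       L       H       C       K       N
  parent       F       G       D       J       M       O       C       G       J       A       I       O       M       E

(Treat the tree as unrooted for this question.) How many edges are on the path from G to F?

The path is G – J – D – F, which has 3 edges.

3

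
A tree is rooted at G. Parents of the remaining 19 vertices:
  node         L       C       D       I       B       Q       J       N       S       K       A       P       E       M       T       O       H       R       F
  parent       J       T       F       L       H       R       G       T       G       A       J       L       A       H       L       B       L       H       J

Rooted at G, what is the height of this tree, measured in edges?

5

O sits deepest: G – J – L – H – B – O — 5 edges from the root.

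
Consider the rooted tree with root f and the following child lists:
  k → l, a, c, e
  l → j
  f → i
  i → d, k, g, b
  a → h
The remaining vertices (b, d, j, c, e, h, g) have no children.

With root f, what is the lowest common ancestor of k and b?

i

Ancestors of k (toward the root): k, i, f.
Ancestors of b: b, i, f.
The deepest node appearing in both lists is i.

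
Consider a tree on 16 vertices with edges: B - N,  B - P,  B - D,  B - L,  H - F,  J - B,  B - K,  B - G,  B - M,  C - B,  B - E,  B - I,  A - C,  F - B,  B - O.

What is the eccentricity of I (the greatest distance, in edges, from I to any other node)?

A farthest node from I is H (A also at distance 3).
The path I–B–F–H has 3 edges.

3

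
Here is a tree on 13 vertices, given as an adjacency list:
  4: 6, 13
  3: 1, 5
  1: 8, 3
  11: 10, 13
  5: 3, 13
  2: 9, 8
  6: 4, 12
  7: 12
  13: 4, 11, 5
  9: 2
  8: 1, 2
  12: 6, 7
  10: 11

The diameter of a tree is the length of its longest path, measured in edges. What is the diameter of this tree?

10

Starting from 7, a farthest node is 9 at distance 10.
One longest path: 7 – 12 – 6 – 4 – 13 – 5 – 3 – 1 – 8 – 2 – 9.
So the diameter is 10.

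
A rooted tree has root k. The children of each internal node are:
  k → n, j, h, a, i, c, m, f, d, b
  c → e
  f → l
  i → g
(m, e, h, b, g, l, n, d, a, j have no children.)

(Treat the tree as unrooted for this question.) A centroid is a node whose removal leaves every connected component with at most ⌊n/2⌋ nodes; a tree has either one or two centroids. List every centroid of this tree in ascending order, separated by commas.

If k is removed the pieces have sizes 2, 2, 2, 1, 1, 1, 1, 1, 1, 1, all ≤ ⌊14/2⌋ = 7.
No neighbour of k does as well, so k is the unique centroid.

k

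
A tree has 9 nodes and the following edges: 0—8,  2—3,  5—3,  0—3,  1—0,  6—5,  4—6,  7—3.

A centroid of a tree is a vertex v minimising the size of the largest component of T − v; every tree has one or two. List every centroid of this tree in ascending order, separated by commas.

Removing 3 splits the tree into components of sizes 3, 3, 1, 1; the largest is 3 ≤ ⌊9/2⌋ = 4.
Every other node leaves some component of size > 4, so the centroid is unique.

3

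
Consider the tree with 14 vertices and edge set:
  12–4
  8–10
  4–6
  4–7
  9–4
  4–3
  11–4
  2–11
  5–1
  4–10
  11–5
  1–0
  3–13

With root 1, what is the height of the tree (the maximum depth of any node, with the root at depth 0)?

5

A deepest node is 13, reached by 1 – 5 – 11 – 4 – 3 – 13.
That path has 5 edges, so the height is 5.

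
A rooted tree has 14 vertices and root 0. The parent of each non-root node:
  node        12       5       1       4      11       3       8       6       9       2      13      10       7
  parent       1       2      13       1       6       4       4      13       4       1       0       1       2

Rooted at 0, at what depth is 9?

4

Path from 0 to 9: 0–13–1–4–9, which has 4 edges.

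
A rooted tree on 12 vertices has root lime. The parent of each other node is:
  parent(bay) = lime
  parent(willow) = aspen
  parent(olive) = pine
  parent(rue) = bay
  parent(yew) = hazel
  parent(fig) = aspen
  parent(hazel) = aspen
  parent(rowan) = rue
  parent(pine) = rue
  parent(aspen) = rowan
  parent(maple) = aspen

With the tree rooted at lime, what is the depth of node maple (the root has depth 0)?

Climbing from maple to the root: maple – aspen – rowan – rue – bay – lime. That's 5 steps.

5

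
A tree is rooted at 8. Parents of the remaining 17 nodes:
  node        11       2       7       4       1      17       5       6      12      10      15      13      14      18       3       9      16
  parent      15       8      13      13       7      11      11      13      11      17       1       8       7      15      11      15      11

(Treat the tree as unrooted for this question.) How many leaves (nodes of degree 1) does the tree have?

11

Exactly 11 nodes have a single neighbour: 2, 3, 4, 5, 6, 9, 10, 12, 14, 16, 18.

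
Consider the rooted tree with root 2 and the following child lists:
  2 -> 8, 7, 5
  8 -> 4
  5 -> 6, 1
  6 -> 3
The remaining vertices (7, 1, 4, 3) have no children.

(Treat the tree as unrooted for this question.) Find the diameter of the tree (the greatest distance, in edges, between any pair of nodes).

5

Starting from 4, a farthest node is 3 at distance 5.
One longest path: 4 – 8 – 2 – 5 – 6 – 3.
So the diameter is 5.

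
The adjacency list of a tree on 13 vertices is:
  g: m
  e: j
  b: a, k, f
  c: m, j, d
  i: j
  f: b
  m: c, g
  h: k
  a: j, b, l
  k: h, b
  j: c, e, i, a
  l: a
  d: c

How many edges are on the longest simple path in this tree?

7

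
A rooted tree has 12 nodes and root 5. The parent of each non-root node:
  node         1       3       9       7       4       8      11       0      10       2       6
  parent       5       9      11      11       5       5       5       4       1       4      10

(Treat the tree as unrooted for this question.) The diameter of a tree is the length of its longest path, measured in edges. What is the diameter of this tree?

6

A longest path is 6 – 10 – 1 – 5 – 11 – 9 – 3, with 6 edges.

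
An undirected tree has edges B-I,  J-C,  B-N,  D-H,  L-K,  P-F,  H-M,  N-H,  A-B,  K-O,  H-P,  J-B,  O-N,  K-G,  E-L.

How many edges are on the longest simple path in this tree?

BFS from E reaches C last, at distance 7; BFS from C confirms no node is farther.
Path: E–L–K–O–N–B–J–C.

7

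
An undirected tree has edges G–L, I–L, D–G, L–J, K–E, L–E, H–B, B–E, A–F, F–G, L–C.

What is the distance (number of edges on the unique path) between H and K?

3

The path is H - B - E - K, which has 3 edges.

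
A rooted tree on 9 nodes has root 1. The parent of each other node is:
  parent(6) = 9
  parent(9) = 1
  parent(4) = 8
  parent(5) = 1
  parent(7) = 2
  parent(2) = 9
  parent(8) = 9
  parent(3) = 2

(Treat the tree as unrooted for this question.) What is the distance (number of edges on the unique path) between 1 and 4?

3

The path is 1 – 9 – 8 – 4, which has 3 edges.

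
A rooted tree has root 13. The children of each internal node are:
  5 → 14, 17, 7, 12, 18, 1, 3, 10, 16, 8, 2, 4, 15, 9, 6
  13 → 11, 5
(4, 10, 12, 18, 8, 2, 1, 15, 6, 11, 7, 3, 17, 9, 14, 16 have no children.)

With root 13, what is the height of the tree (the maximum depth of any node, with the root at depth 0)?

2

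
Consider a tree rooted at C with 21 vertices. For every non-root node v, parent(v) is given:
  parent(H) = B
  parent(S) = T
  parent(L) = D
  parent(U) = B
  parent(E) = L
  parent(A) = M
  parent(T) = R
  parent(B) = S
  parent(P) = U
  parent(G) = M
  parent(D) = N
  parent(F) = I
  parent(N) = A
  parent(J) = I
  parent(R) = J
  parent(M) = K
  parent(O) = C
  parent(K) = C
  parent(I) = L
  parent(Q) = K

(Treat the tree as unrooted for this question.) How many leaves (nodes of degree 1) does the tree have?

Exactly 7 nodes have a single neighbour: E, F, G, H, O, P, Q.

7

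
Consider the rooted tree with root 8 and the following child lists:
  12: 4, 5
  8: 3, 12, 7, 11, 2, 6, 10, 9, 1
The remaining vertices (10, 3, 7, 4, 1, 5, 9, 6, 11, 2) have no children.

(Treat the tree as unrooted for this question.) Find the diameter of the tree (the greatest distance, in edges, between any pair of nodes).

3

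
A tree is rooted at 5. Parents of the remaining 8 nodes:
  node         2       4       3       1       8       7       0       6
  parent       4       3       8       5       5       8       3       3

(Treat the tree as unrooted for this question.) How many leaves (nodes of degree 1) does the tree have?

Degree-1 nodes: 0, 1, 2, 6, 7 — 5 of them.

5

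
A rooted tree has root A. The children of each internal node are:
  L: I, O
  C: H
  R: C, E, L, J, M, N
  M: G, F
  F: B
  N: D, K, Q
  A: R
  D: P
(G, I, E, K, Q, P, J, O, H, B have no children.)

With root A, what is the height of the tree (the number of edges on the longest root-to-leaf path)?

A deepest node is P, reached by A – R – N – D – P.
That path has 4 edges, so the height is 4.

4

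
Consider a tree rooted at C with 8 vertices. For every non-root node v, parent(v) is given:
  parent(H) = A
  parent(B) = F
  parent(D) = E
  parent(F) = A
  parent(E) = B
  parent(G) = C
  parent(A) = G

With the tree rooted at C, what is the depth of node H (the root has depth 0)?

Path from C to H: C–G–A–H, which has 3 edges.

3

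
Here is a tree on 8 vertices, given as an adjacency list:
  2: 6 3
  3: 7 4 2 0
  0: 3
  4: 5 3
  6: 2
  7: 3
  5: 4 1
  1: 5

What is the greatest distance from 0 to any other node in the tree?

4

Distances from 0 peak at 4, attained at 1.
0 – 3 – 4 – 5 – 1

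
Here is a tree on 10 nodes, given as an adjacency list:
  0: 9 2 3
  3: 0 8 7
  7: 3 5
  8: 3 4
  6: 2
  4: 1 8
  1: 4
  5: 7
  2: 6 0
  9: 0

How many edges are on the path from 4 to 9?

4

Walking from 4: 4–8–3–0–9. Length 4.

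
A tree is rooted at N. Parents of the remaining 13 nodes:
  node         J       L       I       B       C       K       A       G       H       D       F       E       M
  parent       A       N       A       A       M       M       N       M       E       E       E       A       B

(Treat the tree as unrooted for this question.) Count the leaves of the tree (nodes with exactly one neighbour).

Exactly 9 nodes have a single neighbour: C, D, F, G, H, I, J, K, L.

9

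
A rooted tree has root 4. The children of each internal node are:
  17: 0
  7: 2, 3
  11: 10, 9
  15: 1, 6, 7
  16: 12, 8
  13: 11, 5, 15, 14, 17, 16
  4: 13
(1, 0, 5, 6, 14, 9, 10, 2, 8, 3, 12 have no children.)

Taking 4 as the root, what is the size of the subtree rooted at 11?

11's subtree: {11, 10, 9}, size 3.

3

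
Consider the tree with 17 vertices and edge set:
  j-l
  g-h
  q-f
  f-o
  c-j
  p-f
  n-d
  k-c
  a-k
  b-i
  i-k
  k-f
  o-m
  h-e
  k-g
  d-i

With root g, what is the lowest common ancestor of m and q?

Path m→root: m o f k g; path q→root: q f k g.
First common node: f.

f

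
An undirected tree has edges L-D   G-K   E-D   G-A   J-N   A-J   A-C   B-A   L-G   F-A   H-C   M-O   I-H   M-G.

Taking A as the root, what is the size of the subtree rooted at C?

3

The subtree rooted at C contains: C, H, I — 3 nodes.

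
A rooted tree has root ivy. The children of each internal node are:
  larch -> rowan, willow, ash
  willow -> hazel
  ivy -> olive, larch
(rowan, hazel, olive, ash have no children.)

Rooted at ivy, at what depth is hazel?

3

Path from ivy to hazel: ivy – larch – willow – hazel, which has 3 edges.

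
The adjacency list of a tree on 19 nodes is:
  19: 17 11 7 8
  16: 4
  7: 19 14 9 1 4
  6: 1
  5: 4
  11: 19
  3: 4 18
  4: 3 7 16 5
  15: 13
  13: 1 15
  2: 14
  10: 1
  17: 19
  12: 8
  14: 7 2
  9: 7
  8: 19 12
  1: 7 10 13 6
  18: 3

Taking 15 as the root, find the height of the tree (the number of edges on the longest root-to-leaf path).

The longest root-to-leaf path is 15 → 13 → 1 → 7 → 4 → 3 → 18 (6 edges).

6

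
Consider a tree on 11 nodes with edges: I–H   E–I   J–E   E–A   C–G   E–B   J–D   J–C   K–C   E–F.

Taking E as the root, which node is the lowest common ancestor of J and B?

Path J→root: J E; path B→root: B E.
First common node: E.

E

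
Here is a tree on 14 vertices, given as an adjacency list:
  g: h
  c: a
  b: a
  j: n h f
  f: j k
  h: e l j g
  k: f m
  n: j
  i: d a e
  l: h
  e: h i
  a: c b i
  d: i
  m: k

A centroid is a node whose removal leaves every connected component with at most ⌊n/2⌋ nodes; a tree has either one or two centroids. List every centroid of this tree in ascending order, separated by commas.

h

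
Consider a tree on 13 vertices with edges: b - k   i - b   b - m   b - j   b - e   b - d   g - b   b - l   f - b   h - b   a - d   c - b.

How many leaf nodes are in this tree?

11

The leaves are a, c, e, f, g, h, i, j, k, l, m.
That is 11 leaves.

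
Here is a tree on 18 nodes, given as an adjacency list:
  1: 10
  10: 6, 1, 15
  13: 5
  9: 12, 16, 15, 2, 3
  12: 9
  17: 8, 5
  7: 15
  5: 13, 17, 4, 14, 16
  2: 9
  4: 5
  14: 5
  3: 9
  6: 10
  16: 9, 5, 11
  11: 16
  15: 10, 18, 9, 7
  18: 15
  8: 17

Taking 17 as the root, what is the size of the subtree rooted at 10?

3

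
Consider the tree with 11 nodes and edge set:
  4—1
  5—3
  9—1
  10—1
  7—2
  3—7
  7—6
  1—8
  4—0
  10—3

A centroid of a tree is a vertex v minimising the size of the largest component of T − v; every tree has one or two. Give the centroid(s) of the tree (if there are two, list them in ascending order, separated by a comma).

If 10 is removed the pieces have sizes 5, 5, all ≤ ⌊11/2⌋ = 5.
Every other node leaves some component of size > 5, so the centroid is unique.

10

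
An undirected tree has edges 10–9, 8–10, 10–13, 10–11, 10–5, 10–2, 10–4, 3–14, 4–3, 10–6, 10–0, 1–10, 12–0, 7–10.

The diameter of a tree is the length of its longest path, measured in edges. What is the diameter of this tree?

5

A longest path is 14-3-4-10-0-12, with 5 edges.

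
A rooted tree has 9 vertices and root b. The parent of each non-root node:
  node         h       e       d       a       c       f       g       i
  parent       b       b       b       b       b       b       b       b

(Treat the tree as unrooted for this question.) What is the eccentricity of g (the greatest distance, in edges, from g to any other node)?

2

The node farthest from g is a (d, i, e, h, f, c also at distance 2), via g-b-a — 2 edges.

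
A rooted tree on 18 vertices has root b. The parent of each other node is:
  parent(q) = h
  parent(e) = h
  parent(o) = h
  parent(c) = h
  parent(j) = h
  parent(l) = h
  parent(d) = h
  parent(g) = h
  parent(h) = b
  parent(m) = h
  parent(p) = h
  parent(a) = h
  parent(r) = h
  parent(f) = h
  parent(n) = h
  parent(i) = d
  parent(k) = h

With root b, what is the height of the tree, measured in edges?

3

i sits deepest: b – h – d – i — 3 edges from the root.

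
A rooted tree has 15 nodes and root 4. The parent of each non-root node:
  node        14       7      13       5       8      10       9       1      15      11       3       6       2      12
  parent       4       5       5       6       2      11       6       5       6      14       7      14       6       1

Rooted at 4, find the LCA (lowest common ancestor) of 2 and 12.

Path 2→root: 2 6 14 4; path 12→root: 12 1 5 6 14 4.
First common node: 6.

6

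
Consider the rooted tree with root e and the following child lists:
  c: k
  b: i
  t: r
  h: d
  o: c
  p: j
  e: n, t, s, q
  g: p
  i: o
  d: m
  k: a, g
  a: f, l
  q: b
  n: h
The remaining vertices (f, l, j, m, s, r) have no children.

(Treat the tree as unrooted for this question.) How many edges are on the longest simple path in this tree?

BFS from j reaches m last, at distance 13; BFS from m confirms no node is farther.
Path: j-p-g-k-c-o-i-b-q-e-n-h-d-m.

13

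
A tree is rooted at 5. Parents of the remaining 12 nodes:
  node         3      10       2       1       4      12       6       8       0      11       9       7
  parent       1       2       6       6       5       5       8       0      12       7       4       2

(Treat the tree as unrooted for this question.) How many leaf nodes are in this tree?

4

The leaves are 3, 9, 10, 11.
That is 4 leaves.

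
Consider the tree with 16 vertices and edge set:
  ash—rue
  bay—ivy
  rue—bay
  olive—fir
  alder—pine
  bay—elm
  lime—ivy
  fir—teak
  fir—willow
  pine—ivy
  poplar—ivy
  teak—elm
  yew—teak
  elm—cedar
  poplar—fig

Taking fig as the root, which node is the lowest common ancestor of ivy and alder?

ivy's ancestor chain is ivy, poplar, fig and alder's is alder, pine, ivy, poplar, fig; they first meet at ivy.

ivy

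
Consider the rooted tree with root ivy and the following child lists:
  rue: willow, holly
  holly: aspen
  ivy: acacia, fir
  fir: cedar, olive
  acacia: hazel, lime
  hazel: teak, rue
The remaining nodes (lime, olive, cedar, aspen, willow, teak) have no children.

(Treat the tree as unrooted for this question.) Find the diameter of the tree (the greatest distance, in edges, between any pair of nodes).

7

Starting from cedar, a farthest node is aspen at distance 7.
One longest path: cedar–fir–ivy–acacia–hazel–rue–holly–aspen.
So the diameter is 7.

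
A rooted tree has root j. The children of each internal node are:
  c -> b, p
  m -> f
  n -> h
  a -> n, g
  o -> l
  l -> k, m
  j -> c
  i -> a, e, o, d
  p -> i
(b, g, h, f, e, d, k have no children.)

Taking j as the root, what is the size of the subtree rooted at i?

Descendants of i (including itself): i, o, a, d, e, l, n, g, m, k, h, f. That's 12.

12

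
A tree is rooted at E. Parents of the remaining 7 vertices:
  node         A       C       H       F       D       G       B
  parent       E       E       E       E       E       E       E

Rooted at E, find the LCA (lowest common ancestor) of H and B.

Ancestors of H (toward the root): H, E.
Ancestors of B: B, E.
The deepest node appearing in both lists is E.

E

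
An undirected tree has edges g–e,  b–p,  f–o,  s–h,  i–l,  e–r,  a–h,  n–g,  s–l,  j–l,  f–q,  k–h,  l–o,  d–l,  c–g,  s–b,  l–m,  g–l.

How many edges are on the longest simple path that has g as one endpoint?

4

Distances from g peak at 4, attained at k (a, q, p also at distance 4).
g-l-s-h-k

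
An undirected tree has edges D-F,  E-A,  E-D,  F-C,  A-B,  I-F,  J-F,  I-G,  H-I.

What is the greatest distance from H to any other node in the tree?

6

Distances from H peak at 6, attained at B.
H–I–F–D–E–A–B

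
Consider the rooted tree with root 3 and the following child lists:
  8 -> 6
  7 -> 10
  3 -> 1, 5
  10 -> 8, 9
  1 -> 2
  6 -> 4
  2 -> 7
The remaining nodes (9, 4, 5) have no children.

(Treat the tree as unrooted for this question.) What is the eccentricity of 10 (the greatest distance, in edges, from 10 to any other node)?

Distances from 10 peak at 5, attained at 5.
10–7–2–1–3–5

5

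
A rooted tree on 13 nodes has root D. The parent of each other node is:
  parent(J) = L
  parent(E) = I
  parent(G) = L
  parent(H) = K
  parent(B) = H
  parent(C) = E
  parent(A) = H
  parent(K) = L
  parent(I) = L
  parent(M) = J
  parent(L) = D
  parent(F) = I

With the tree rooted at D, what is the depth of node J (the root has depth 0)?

2

Path from D to J: D – L – J, which has 2 edges.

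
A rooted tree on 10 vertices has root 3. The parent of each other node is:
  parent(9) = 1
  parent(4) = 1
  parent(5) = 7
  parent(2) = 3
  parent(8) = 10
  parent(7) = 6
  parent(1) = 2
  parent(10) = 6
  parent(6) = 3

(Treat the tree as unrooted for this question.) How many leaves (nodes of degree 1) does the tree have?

Degree-1 nodes: 4, 5, 8, 9 — 4 of them.

4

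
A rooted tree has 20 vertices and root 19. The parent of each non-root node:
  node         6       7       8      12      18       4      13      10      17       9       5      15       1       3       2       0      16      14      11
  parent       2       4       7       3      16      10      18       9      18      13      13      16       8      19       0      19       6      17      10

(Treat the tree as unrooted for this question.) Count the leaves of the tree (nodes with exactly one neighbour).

6

Degree-1 nodes: 1, 5, 11, 12, 14, 15 — 6 of them.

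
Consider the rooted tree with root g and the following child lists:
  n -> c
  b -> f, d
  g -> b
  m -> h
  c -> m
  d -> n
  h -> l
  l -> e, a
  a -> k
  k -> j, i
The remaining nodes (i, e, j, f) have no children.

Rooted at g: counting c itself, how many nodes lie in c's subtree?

9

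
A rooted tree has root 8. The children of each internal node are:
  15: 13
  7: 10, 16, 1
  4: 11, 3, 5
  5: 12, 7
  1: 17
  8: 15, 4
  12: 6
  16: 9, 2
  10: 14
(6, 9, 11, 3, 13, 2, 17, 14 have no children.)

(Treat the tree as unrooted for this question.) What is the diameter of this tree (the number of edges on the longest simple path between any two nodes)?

7

Starting from 13, a farthest node is 14 at distance 7.
One longest path: 13 - 15 - 8 - 4 - 5 - 7 - 10 - 14.
So the diameter is 7.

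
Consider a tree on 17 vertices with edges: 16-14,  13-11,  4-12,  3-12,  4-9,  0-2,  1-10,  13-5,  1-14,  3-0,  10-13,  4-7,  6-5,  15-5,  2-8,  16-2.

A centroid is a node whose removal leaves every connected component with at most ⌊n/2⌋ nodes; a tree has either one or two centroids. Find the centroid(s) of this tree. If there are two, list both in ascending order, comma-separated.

16

Removing 16 splits the tree into components of sizes 8, 8; the largest is 8 ≤ ⌊17/2⌋ = 8.
Every other node leaves some component of size > 8, so the centroid is unique.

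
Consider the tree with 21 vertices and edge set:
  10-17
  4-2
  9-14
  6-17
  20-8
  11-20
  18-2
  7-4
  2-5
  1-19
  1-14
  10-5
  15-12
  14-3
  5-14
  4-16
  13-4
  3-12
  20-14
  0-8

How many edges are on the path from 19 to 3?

The path is 19–1–14–3, which has 3 edges.

3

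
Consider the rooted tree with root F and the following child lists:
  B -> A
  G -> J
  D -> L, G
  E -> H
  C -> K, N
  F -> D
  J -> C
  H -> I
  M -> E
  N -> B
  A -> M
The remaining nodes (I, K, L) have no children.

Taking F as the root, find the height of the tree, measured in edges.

11

I sits deepest: F – D – G – J – C – N – B – A – M – E – H – I — 11 edges from the root.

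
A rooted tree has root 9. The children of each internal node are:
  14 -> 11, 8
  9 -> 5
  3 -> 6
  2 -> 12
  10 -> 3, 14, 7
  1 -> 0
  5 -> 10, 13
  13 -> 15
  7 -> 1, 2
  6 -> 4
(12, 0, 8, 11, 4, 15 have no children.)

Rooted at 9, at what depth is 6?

4

Path from 9 to 6: 9 → 5 → 10 → 3 → 6, which has 4 edges.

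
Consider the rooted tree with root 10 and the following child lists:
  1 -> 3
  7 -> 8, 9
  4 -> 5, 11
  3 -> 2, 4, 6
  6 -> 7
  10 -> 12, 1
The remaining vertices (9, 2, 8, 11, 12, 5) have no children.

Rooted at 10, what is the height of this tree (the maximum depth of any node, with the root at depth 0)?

The longest root-to-leaf path is 10 – 1 – 3 – 6 – 7 – 8 (5 edges).

5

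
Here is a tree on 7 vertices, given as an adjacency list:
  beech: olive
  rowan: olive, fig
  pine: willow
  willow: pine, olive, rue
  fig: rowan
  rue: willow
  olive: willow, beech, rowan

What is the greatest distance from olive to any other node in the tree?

2

A farthest node from olive is fig (rue, pine also at distance 2).
The path olive–rowan–fig has 2 edges.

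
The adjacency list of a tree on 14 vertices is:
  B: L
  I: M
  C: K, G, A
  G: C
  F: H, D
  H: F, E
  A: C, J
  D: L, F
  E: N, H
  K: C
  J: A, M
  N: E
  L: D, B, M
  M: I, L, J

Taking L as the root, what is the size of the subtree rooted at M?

M's subtree: {M, I, J, A, C, K, G}, size 7.

7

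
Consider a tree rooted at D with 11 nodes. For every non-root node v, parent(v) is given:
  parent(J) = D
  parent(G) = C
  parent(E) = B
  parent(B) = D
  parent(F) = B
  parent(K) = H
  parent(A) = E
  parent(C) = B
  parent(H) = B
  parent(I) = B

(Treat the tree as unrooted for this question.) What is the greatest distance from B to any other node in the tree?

Distances from B peak at 2, attained at J (G, A, K also at distance 2).
B – D – J

2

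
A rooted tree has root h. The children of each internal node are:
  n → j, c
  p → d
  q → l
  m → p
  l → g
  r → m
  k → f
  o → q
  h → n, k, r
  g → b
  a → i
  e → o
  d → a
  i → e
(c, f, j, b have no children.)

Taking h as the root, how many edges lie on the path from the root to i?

6

Climbing from i to the root: i – a – d – p – m – r – h. That's 6 steps.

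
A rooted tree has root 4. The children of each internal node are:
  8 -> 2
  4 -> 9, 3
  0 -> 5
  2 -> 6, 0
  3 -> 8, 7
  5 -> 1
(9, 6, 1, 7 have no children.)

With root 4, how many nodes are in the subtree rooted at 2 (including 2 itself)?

Descendants of 2 (including itself): 2, 6, 0, 5, 1. That's 5.

5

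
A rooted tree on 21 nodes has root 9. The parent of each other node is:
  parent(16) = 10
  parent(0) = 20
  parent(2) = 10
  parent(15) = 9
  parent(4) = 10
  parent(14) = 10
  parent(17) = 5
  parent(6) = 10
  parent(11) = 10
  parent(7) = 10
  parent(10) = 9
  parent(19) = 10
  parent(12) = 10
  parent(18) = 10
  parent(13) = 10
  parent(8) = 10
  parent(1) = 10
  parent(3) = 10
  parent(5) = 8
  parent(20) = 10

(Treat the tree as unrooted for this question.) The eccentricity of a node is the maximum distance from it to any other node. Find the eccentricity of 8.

3

Distances from 8 peak at 3, attained at 15 (0 also at distance 3).
8–10–9–15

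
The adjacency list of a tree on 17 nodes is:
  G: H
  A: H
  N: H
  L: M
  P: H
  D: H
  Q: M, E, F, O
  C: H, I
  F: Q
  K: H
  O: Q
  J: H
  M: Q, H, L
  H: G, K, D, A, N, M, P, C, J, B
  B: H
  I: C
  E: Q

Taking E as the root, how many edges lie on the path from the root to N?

4

Path from E to N: E → Q → M → H → N, which has 4 edges.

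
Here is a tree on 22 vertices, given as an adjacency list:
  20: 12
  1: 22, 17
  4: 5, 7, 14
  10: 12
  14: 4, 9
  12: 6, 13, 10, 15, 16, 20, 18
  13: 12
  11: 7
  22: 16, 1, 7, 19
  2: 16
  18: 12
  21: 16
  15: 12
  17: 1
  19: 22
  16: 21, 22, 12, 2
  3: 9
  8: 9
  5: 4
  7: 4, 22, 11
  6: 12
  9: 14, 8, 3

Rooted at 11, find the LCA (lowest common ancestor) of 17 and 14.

Path 17→root: 17 1 22 7 11; path 14→root: 14 4 7 11.
First common node: 7.

7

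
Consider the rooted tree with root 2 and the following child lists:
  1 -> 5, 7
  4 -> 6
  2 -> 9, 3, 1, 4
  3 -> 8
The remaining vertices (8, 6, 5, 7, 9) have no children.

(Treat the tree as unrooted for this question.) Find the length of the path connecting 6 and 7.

4

6 - 4 - 2 - 1 - 7: 4 edges.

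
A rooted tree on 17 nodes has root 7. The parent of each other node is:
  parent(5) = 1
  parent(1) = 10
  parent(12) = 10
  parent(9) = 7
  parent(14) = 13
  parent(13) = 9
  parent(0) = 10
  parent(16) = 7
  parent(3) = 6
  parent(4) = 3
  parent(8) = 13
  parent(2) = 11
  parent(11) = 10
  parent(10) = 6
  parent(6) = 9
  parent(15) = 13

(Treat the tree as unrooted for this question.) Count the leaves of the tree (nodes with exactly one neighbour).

9

Degree-1 nodes: 0, 2, 4, 5, 8, 12, 14, 15, 16 — 9 of them.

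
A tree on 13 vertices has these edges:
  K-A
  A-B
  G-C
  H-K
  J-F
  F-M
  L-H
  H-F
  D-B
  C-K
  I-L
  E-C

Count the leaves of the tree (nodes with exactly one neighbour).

6

Degree-1 nodes: D, E, G, I, J, M — 6 of them.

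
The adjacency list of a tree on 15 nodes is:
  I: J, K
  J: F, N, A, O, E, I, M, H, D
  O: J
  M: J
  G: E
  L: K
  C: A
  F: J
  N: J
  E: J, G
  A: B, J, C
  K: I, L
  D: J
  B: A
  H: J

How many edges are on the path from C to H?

The path is C - A - J - H, which has 3 edges.

3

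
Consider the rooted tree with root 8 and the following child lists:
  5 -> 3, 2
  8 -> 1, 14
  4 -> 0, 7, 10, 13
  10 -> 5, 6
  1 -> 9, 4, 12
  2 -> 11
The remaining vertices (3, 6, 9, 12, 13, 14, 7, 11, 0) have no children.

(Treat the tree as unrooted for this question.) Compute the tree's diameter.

BFS from 11 reaches 14 last, at distance 7; BFS from 14 confirms no node is farther.
Path: 11-2-5-10-4-1-8-14.

7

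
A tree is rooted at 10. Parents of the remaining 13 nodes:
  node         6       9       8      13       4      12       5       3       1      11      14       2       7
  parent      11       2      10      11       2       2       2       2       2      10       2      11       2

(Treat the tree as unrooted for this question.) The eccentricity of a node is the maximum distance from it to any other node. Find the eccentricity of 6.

A farthest node from 6 is 12 (8, 9, 5, 4, 1, 14, 3, 7 also at distance 3).
The path 6 – 11 – 2 – 12 has 3 edges.

3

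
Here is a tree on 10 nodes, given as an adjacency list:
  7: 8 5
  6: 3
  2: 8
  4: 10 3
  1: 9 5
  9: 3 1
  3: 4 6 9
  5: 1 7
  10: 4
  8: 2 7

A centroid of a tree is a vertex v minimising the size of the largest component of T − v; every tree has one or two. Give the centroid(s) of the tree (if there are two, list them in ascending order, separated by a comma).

1, 9

If 1 is removed the pieces have sizes 5, 4, all ≤ ⌊10/2⌋ = 5.
9 is adjacent to 1 and is also a centroid (the largest component after removing it is likewise 5).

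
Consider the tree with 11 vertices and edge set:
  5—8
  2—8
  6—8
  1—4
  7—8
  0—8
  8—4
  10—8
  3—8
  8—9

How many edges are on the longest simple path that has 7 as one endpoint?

3

A farthest node from 7 is 1.
The path 7 – 8 – 4 – 1 has 3 edges.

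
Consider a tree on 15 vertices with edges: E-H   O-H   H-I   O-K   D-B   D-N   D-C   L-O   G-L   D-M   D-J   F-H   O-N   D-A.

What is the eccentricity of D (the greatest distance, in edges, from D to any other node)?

Distances from D peak at 4, attained at G (I, F, E also at distance 4).
D–N–O–L–G

4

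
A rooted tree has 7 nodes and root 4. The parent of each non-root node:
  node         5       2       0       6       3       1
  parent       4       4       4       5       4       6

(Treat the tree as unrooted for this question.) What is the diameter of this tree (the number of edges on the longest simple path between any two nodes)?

BFS from 2 reaches 1 last, at distance 4; BFS from 1 confirms no node is farther.
Path: 2 - 4 - 5 - 6 - 1.

4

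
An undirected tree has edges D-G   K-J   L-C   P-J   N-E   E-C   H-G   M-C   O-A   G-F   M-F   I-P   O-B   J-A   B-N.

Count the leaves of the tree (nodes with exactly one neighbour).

Exactly 5 nodes have a single neighbour: D, H, I, K, L.

5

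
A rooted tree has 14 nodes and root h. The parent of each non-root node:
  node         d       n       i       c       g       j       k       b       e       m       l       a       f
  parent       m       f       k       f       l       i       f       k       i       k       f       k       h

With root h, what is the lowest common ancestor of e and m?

k

Path e→root: e i k f h; path m→root: m k f h.
First common node: k.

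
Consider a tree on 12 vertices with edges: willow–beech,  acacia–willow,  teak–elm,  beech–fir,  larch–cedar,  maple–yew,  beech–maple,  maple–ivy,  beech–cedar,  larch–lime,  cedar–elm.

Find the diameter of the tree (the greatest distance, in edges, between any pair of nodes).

5

BFS from acacia reaches teak last, at distance 5; BFS from teak confirms no node is farther.
Path: acacia – willow – beech – cedar – elm – teak.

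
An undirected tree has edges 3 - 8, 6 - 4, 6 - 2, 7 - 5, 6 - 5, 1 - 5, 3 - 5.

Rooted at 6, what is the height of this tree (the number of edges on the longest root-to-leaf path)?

3

8 sits deepest: 6–5–3–8 — 3 edges from the root.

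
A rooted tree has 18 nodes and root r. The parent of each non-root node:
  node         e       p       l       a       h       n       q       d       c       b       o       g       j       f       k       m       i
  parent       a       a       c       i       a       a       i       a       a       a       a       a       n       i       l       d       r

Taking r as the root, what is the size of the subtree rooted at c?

3

c's subtree: {c, l, k}, size 3.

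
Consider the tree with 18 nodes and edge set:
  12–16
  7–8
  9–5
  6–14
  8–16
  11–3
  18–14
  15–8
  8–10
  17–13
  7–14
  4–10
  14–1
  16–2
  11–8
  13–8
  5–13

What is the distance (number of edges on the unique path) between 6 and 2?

The path is 6 - 14 - 7 - 8 - 16 - 2, which has 5 edges.

5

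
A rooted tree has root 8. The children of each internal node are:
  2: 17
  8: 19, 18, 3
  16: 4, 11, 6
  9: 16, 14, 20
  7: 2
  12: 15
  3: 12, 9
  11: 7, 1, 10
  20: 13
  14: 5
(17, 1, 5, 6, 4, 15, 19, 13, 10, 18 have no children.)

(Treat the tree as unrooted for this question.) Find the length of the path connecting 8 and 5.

Walking from 8: 8 – 3 – 9 – 14 – 5. Length 4.

4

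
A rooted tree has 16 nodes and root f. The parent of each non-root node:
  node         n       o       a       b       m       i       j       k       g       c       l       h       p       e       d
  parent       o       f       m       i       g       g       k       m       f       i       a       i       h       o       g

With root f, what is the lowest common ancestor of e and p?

f

e's ancestor chain is e, o, f and p's is p, h, i, g, f; they first meet at f.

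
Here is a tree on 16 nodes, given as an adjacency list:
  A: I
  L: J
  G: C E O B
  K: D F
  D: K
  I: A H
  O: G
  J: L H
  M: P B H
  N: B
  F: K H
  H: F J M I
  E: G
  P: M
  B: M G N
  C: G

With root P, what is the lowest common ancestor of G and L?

G's ancestor chain is G, B, M, P and L's is L, J, H, M, P; they first meet at M.

M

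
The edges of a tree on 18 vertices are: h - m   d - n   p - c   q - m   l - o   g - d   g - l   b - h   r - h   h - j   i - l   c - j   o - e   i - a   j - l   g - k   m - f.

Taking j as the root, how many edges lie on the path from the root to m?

2

Path from j to m: j–h–m, which has 2 edges.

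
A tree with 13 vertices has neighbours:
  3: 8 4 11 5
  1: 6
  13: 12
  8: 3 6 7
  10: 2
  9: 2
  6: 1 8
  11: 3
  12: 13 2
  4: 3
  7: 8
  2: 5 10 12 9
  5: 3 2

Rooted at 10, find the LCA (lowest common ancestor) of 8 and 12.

2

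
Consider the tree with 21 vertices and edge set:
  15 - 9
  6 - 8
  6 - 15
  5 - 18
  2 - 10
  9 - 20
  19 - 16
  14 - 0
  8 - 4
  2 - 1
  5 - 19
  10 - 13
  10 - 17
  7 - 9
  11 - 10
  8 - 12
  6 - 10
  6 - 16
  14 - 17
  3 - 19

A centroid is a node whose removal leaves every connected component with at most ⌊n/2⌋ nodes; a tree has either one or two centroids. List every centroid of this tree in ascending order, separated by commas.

If 6 is removed the pieces have sizes 8, 5, 4, 3, all ≤ ⌊21/2⌋ = 10.
No neighbour of 6 does as well, so 6 is the unique centroid.

6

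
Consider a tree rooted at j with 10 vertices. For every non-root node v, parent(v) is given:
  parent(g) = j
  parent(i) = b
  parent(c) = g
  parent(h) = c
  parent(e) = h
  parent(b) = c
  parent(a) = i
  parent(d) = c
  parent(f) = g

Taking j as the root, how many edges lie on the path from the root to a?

Path from j to a: j → g → c → b → i → a, which has 5 edges.

5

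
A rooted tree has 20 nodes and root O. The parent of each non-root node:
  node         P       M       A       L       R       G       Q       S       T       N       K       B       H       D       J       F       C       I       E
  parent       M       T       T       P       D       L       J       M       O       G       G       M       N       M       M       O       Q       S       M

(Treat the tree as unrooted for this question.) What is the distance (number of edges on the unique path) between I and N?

Walking from I: I–S–M–P–L–G–N. Length 6.

6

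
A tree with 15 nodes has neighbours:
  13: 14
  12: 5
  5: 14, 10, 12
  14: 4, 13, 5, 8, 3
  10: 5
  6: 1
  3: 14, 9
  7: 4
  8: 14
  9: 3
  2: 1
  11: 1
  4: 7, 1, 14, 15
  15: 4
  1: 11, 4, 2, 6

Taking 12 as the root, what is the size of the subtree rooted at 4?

4's subtree: {4, 1, 7, 15, 6, 2, 11}, size 7.

7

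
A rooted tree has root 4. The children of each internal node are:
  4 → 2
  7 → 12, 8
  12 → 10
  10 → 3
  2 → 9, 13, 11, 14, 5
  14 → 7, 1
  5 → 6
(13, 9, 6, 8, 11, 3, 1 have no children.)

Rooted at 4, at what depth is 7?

3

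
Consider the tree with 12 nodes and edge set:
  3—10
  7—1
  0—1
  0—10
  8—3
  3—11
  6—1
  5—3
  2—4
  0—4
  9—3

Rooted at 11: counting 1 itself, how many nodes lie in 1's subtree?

The subtree rooted at 1 contains: 1, 7, 6 — 3 nodes.

3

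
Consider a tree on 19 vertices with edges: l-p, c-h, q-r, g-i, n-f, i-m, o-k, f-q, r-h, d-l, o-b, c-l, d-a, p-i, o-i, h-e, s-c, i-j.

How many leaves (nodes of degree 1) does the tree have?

9

Exactly 9 nodes have a single neighbour: a, b, e, g, j, k, m, n, s.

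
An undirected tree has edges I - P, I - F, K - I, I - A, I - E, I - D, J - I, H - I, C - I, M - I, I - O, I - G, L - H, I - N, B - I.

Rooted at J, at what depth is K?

2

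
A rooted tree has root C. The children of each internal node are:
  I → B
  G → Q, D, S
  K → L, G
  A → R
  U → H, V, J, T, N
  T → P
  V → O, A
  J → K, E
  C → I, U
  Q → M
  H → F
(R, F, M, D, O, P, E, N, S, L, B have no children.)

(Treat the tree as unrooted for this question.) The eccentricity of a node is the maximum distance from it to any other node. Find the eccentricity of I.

7

Distances from I peak at 7, attained at M.
I–C–U–J–K–G–Q–M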